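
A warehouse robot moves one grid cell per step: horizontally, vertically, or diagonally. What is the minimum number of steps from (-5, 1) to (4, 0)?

max(|x_i - y_i|) = max(|-5 - 4|, |1 - 0|) = max(9, 1) = 9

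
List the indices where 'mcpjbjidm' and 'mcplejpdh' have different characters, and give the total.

Differing positions: 4, 5, 7, 9. Hamming distance = 4.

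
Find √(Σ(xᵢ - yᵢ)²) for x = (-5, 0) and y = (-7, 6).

√(Σ(x_i - y_i)²) = √((-5 - (-7))² + (0 - 6)²)
= √(2² + (-6)²) = √(4 + 36) = √40 ≈ 6.3246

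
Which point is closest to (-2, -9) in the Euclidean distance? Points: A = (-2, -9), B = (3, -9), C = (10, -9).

Distances: d(A) = 0, d(B) = 5, d(C) = 12. Nearest: A = (-2, -9) with distance 0.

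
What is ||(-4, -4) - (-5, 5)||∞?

max(|x_i - y_i|) = max(|-4 - (-5)|, |-4 - 5|) = max(1, 9) = 9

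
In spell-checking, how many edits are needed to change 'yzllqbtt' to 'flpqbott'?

Let D[i][j] be the edit distance between the first i characters of 'yzllqbtt' and the first j characters of 'flpqbott', with D[i][0] = i, D[0][j] = j, and D[i][j] = D[i-1][j-1] if the characters match, else 1 + min(D[i-1][j], D[i][j-1], D[i-1][j-1]). Filling the table (rows: prefixes of 'yzllqbtt', columns: prefixes of 'flpqbott'):
     ε  f  l  p  q  b  o  t  t
  ε  0  1  2  3  4  5  6  7  8
  y  1  1  2  3  4  5  6  7  8
  z  2  2  2  3  4  5  6  7  8
  l  3  3  2  3  4  5  6  7  8
  l  4  4  3  3  4  5  6  7  8
  q  5  5  4  4  3  4  5  6  7
  b  6  6  5  5  4  3  4  5  6
  t  7  7  6  6  5  4  4  4  5
  t  8  8  7  7  6  5  5  4  4
The bottom-right entry gives D[8][8] = 4, so no sequence of fewer than 4 edits works. Backtracking through the table gives one optimal edit sequence (4 edits):
  yzllqbtt → zllqbtt (del y @1)
  zllqbtt → fllqbtt (sub z→f @1)
  fllqbtt → flpqbtt (sub l→p @3)
  flpqbtt → flpqbott (ins o @6)
Edit distance = 4.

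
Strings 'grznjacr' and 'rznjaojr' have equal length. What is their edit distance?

Let D[i][j] be the edit distance between the first i characters of 'grznjacr' and the first j characters of 'rznjaojr', with D[i][0] = i, D[0][j] = j, and D[i][j] = D[i-1][j-1] if the characters match, else 1 + min(D[i-1][j], D[i][j-1], D[i-1][j-1]). Filling the table (rows: prefixes of 'grznjacr', columns: prefixes of 'rznjaojr'):
     ε  r  z  n  j  a  o  j  r
  ε  0  1  2  3  4  5  6  7  8
  g  1  1  2  3  4  5  6  7  8
  r  2  1  2  3  4  5  6  7  7
  z  3  2  1  2  3  4  5  6  7
  n  4  3  2  1  2  3  4  5  6
  j  5  4  3  2  1  2  3  4  5
  a  6  5  4  3  2  1  2  3  4
  c  7  6  5  4  3  2  2  3  4
  r  8  7  6  5  4  3  3  3  3
The bottom-right entry gives D[8][8] = 3, so no sequence of fewer than 3 edits works. Backtracking through the table gives one optimal edit sequence (3 edits):
  grznjacr → rznjacr (del g @1)
  rznjacr → rznjaocr (ins o @6)
  rznjaocr → rznjaojr (sub c→j @7)
Edit distance = 3.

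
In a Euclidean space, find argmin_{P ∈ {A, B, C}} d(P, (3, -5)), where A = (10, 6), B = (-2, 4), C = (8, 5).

Distances: d(A) ≈ 13.0384, d(B) ≈ 10.2956, d(C) ≈ 11.1803. Nearest: B = (-2, 4) with distance 10.2956.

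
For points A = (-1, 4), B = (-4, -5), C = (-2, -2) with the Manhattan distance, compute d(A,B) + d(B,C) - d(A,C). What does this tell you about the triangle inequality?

d(A,B) = 3 + 9 = 12, d(B,C) = 2 + 3 = 5, d(A,C) = 1 + 6 = 7.
d(A,B) + d(B,C) - d(A,C) = 12 + 5 - 7 = 17 - 7 = 10. This is ≥ 0, so the triangle inequality holds for these points.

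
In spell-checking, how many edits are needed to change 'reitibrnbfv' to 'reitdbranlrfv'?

Let D[i][j] be the edit distance between the first i characters of 'reitibrnbfv' and the first j characters of 'reitdbranlrfv', with D[i][0] = i, D[0][j] = j, and D[i][j] = D[i-1][j-1] if the characters match, else 1 + min(D[i-1][j], D[i][j-1], D[i-1][j-1]). Filling the table (rows: prefixes of 'reitibrnbfv', columns: prefixes of 'reitdbranlrfv'):
     ε  r  e  i  t  d  b  r  a  n  l  r  f  v
  ε  0  1  2  3  4  5  6  7  8  9 10 11 12 13
  r  1  0  1  2  3  4  5  6  7  8  9 10 11 12
  e  2  1  0  1  2  3  4  5  6  7  8  9 10 11
  i  3  2  1  0  1  2  3  4  5  6  7  8  9 10
  t  4  3  2  1  0  1  2  3  4  5  6  7  8  9
  i  5  4  3  2  1  1  2  3  4  5  6  7  8  9
  b  6  5  4  3  2  2  1  2  3  4  5  6  7  8
  r  7  6  5  4  3  3  2  1  2  3  4  5  6  7
  n  8  7  6  5  4  4  3  2  2  2  3  4  5  6
  b  9  8  7  6  5  5  4  3  3  3  3  4  5  6
  f 10  9  8  7  6  6  5  4  4  4  4  4  4  5
  v 11 10  9  8  7  7  6  5  5  5  5  5  5  4
The bottom-right entry gives D[11][13] = 4, so no sequence of fewer than 4 edits works. Backtracking through the table gives one optimal edit sequence (4 edits):
  reitibrnbfv → reitdbrnbfv (sub i→d @5)
  reitdbrnbfv → reitdbranbfv (ins a @8)
  reitdbranbfv → reitdbranlbfv (ins l @10)
  reitdbranlbfv → reitdbranlrfv (sub b→r @11)
Edit distance = 4.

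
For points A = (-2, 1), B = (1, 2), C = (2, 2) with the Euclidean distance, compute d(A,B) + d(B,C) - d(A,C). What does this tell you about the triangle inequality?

d(A,B) = √(3² + 1²) = √10 ≈ 3.1623, d(B,C) = √(1² + 0²) = √1 = 1, d(A,C) = √(4² + 1²) = √17 ≈ 4.1231.
d(A,B) + d(B,C) - d(A,C) = 3.1623 + 1 - 4.1231 = 4.1623 - 4.1231 = 0.0392 (to 4 decimal places). This is ≥ 0, so the triangle inequality holds for these points.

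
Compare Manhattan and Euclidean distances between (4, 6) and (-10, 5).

L1 = |4 - (-10)| + |6 - 5| = 14 + 1 = 15
L2 = √(14² + 1²) = √197 ≈ 14.0357
L1 ≥ L2 always (equality iff movement is along one axis); L1 > L2 here.
Ratio L1/L2 = 15/√197 ≈ 1.0687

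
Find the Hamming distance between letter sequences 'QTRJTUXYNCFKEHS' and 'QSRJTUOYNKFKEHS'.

Differing positions: 2, 7, 10. Hamming distance = 3.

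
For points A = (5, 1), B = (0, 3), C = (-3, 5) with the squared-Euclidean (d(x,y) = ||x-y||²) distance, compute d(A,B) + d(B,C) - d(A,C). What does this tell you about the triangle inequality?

d(A,B) = 5² + 2² = 29, d(B,C) = 3² + 2² = 13, d(A,C) = 8² + 4² = 80.
d(A,B) + d(B,C) - d(A,C) = 29 + 13 - 80 = 42 - 80 = -38. This is < 0, so the triangle inequality FAILS for these points (squared-Euclidean is not a metric).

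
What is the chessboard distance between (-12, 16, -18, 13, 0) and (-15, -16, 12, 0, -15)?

max(|x_i - y_i|) = max(|-12 - (-15)|, |16 - (-16)|, |-18 - 12|, |13 - 0|, |0 - (-15)|) = max(3, 32, 30, 13, 15) = 32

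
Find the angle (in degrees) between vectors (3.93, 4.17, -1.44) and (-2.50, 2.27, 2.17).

With u = (3.93, 4.17, -1.44), v = (-2.50, 2.27, 2.17):
u·v = 3.93·(-2.5) + 4.17·2.27 + (-1.44)·2.17 = (-9.825) + 9.4659 + (-3.1248) = -3.4839.
|u| = √(3.93² + 4.17² + (-1.44)²) = √(15.4449 + 17.3889 + 2.0736) = √34.9074, |v| = √((-2.5)² + 2.27² + 2.17²) = √(6.25 + 5.1529 + 4.7089) = √16.1118.
cos θ = (u·v)/(|u||v|) = -3.4839/(√34.9074·√16.1118) ≈ -0.146904
θ = arccos(-0.146904) ≈ 98.45°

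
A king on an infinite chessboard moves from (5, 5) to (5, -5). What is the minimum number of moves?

max(|x_i - y_i|) = max(|5 - 5|, |5 - (-5)|) = max(0, 10) = 10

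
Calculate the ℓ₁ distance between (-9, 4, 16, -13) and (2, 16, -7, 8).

Σ|x_i - y_i| = |-9 - 2| + |4 - 16| + |16 - (-7)| + |-13 - 8| = 11 + 12 + 23 + 21 = 67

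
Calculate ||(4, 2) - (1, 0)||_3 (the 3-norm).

(Σ|x_i - y_i|^3)^(1/3) = (|4 - 1|^3 + |2 - 0|^3)^(1/3)
= (3^3 + 2^3)^(1/3) = (27 + 8)^(1/3) = (35)^(1/3) ≈ 3.2711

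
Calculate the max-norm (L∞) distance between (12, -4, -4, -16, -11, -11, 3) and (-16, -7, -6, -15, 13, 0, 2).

max(|x_i - y_i|) = max(|12 - (-16)|, |-4 - (-7)|, |-4 - (-6)|, |-16 - (-15)|, |-11 - 13|, |-11 - 0|, |3 - 2|) = max(28, 3, 2, 1, 24, 11, 1) = 28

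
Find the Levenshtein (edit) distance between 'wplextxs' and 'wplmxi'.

Let D[i][j] be the edit distance between the first i characters of 'wplextxs' and the first j characters of 'wplmxi', with D[i][0] = i, D[0][j] = j, and D[i][j] = D[i-1][j-1] if the characters match, else 1 + min(D[i-1][j], D[i][j-1], D[i-1][j-1]). Filling the table (rows: prefixes of 'wplextxs', columns: prefixes of 'wplmxi'):
     ε  w  p  l  m  x  i
  ε  0  1  2  3  4  5  6
  w  1  0  1  2  3  4  5
  p  2  1  0  1  2  3  4
  l  3  2  1  0  1  2  3
  e  4  3  2  1  1  2  3
  x  5  4  3  2  2  1  2
  t  6  5  4  3  3  2  2
  x  7  6  5  4  4  3  3
  s  8  7  6  5  5  4  4
The bottom-right entry gives D[8][6] = 4, so no sequence of fewer than 4 edits works. Backtracking through the table gives one optimal edit sequence (4 edits):
  wplextxs → wplxtxs (del e @4)
  wplxtxs → wpltxs (del x @4)
  wpltxs → wplmxs (sub t→m @4)
  wplmxs → wplmxi (sub s→i @6)
Edit distance = 4.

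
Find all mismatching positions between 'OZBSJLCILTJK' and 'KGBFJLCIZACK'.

Differing positions: 1, 2, 4, 9, 10, 11. Hamming distance = 6.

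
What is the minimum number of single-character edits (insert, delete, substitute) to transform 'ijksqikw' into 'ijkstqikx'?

Let D[i][j] be the edit distance between the first i characters of 'ijksqikw' and the first j characters of 'ijkstqikx', with D[i][0] = i, D[0][j] = j, and D[i][j] = D[i-1][j-1] if the characters match, else 1 + min(D[i-1][j], D[i][j-1], D[i-1][j-1]). Filling the table (rows: prefixes of 'ijksqikw', columns: prefixes of 'ijkstqikx'):
     ε  i  j  k  s  t  q  i  k  x
  ε  0  1  2  3  4  5  6  7  8  9
  i  1  0  1  2  3  4  5  6  7  8
  j  2  1  0  1  2  3  4  5  6  7
  k  3  2  1  0  1  2  3  4  5  6
  s  4  3  2  1  0  1  2  3  4  5
  q  5  4  3  2  1  1  1  2  3  4
  i  6  5  4  3  2  2  2  1  2  3
  k  7  6  5  4  3  3  3  2  1  2
  w  8  7  6  5  4  4  4  3  2  2
The bottom-right entry gives D[8][9] = 2, so no sequence of fewer than 2 edits works. Backtracking through the table gives one optimal edit sequence (2 edits):
  ijksqikw → ijkstqikw (ins t @5)
  ijkstqikw → ijkstqikx (sub w→x @9)
Edit distance = 2.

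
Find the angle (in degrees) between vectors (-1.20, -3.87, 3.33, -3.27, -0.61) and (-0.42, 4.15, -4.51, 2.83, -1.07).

With u = (-1.20, -3.87, 3.33, -3.27, -0.61), v = (-0.42, 4.15, -4.51, 2.83, -1.07):
u·v = (-1.2)·(-0.42) + (-3.87)·4.15 + 3.33·(-4.51) + (-3.27)·2.83 + (-0.61)·(-1.07) = 0.504 + (-16.0605) + (-15.0183) + (-9.2541) + 0.6527 = -39.1762.
|u| = √((-1.2)² + (-3.87)² + 3.33² + (-3.27)² + (-0.61)²) = √(1.44 + 14.9769 + 11.0889 + 10.6929 + 0.3721) = √38.5708, |v| = √((-0.42)² + 4.15² + (-4.51)² + 2.83² + (-1.07)²) = √(0.1764 + 17.2225 + 20.3401 + 8.0089 + 1.1449) = √46.8928.
cos θ = (u·v)/(|u||v|) = -39.1762/(√38.5708·√46.8928) ≈ -0.92117
θ = arccos(-0.92117) ≈ 157.1°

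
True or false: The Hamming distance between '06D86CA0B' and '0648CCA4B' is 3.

Differing positions: 3, 5, 8. Hamming distance = 3, so the claim is true.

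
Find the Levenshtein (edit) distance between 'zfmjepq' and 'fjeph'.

Let D[i][j] be the edit distance between the first i characters of 'zfmjepq' and the first j characters of 'fjeph', with D[i][0] = i, D[0][j] = j, and D[i][j] = D[i-1][j-1] if the characters match, else 1 + min(D[i-1][j], D[i][j-1], D[i-1][j-1]). Filling the table (rows: prefixes of 'zfmjepq', columns: prefixes of 'fjeph'):
     ε  f  j  e  p  h
  ε  0  1  2  3  4  5
  z  1  1  2  3  4  5
  f  2  1  2  3  4  5
  m  3  2  2  3  4  5
  j  4  3  2  3  4  5
  e  5  4  3  2  3  4
  p  6  5  4  3  2  3
  q  7  6  5  4  3  3
The bottom-right entry gives D[7][5] = 3, so no sequence of fewer than 3 edits works. Backtracking through the table gives one optimal edit sequence (3 edits):
  zfmjepq → fmjepq (del z @1)
  fmjepq → fjepq (del m @2)
  fjepq → fjeph (sub q→h @5)
Edit distance = 3.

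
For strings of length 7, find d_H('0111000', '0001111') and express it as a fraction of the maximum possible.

Differing positions: 2, 3, 5, 6, 7. Hamming distance = 5. The maximum possible Hamming distance for length-7 strings is 7, so d_H/7 = 5/7 ≈ 0.7143.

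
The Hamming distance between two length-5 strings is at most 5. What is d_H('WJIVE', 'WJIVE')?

Differing positions: none. Hamming distance = 0. The maximum possible Hamming distance for length-5 strings is 5, so d_H/5 = 0/5 = 0.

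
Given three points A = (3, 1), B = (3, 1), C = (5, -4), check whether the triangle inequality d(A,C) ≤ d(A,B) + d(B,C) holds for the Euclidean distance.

d(A,B) = √(0² + 0²) = √0 = 0, d(B,C) = √(2² + 5²) = √29 ≈ 5.3852, d(A,C) = √(2² + 5²) = √29 ≈ 5.3852.
d(A,C) ≈ 5.3852 ≤ 0 + 5.3852 = 5.3852. Triangle inequality is satisfied.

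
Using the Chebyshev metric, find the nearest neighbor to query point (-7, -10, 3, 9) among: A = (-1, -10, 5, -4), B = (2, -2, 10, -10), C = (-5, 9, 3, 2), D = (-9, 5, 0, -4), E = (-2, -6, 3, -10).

Distances: d(A) = 13, d(B) = 19, d(C) = 19, d(D) = 15, d(E) = 19. Nearest: A = (-1, -10, 5, -4) with distance 13.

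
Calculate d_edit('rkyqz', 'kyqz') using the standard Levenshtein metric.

Let D[i][j] be the edit distance between the first i characters of 'rkyqz' and the first j characters of 'kyqz', with D[i][0] = i, D[0][j] = j, and D[i][j] = D[i-1][j-1] if the characters match, else 1 + min(D[i-1][j], D[i][j-1], D[i-1][j-1]). Filling the table (rows: prefixes of 'rkyqz', columns: prefixes of 'kyqz'):
     ε  k  y  q  z
  ε  0  1  2  3  4
  r  1  1  2  3  4
  k  2  1  2  3  4
  y  3  2  1  2  3
  q  4  3  2  1  2
  z  5  4  3  2  1
The bottom-right entry gives D[5][4] = 1, so no sequence of fewer than 1 edit works. Backtracking through the table gives one optimal edit sequence (1 edit):
  rkyqz → kyqz (del r @1)
Edit distance = 1.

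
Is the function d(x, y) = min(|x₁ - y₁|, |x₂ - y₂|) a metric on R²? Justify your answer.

No. d fails identity of indiscernibles: take x = (-5, 0) and y = (-5, 3). Then d(x,y) = min(|-5 - (-5)|, |0 - 3|) = min(0, 3) = 0, yet x ≠ y.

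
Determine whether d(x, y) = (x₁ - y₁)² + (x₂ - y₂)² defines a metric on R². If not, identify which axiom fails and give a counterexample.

No. The squared Euclidean distance fails the triangle inequality. Counterexample: x = (0, 0), y = (1, 2), z = (2, 4). d(x,z) = 2² + 4² = 20, but d(x,y) + d(y,z) = (1² + 2²) + (1² + 2²) = 5 + 5 = 10. Since 20 > 10, the triangle inequality is violated. (Note: √d, the ordinary Euclidean distance, IS a metric.)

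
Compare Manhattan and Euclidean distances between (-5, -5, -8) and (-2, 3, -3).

L1 = |-5 - (-2)| + |-5 - 3| + |-8 - (-3)| = 3 + 8 + 5 = 16
L2 = √(3² + 8² + 5²) = √98 ≈ 9.8995
L1 ≥ L2 always (equality iff movement is along one axis); L1 > L2 here.
Ratio L1/L2 = 16/√98 ≈ 1.6162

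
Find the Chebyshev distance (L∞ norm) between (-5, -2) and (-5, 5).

max(|x_i - y_i|) = max(|-5 - (-5)|, |-2 - 5|) = max(0, 7) = 7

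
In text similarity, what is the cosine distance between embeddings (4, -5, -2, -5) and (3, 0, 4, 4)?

With u = (4, -5, -2, -5), v = (3, 0, 4, 4):
u·v = 4·3 + (-5)·0 + (-2)·4 + (-5)·4 = 12 + 0 + (-8) + (-20) = -16.
|u| = √(4² + (-5)² + (-2)² + (-5)²) = √70, |v| = √(3² + 0² + 4² + 4²) = √41, so |u||v| = √(70·41) = √2870.
cos θ = (u·v)/(|u||v|) = -16/√2870 ≈ -0.2987
Cosine distance = 1 - cos θ ≈ 1 - (-0.2987) = 1.2987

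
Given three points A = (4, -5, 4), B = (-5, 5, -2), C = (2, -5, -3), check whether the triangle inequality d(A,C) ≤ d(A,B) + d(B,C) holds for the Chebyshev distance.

d(A,B) = max(9, 10, 6) = 10, d(B,C) = max(7, 10, 1) = 10, d(A,C) = max(2, 0, 7) = 7.
d(A,C) = 7 ≤ 10 + 10 = 20. Triangle inequality is satisfied.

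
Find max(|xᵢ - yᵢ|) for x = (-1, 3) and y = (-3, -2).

max(|x_i - y_i|) = max(|-1 - (-3)|, |3 - (-2)|) = max(2, 5) = 5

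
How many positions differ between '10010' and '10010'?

Differing positions: none. Hamming distance = 0.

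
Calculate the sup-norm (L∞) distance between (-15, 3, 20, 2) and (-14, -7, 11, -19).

max(|x_i - y_i|) = max(|-15 - (-14)|, |3 - (-7)|, |20 - 11|, |2 - (-19)|) = max(1, 10, 9, 21) = 21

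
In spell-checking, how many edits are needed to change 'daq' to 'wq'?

Let D[i][j] be the edit distance between the first i characters of 'daq' and the first j characters of 'wq', with D[i][0] = i, D[0][j] = j, and D[i][j] = D[i-1][j-1] if the characters match, else 1 + min(D[i-1][j], D[i][j-1], D[i-1][j-1]). Filling the table (rows: prefixes of 'daq', columns: prefixes of 'wq'):
     ε  w  q
  ε  0  1  2
  d  1  1  2
  a  2  2  2
  q  3  3  2
The bottom-right entry gives D[3][2] = 2, so no sequence of fewer than 2 edits works. Backtracking through the table gives one optimal edit sequence (2 edits):
  daq → aq (del d @1)
  aq → wq (sub a→w @1)
Edit distance = 2.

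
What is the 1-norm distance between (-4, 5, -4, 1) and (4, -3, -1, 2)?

Σ|x_i - y_i| = |-4 - 4| + |5 - (-3)| + |-4 - (-1)| + |1 - 2| = 8 + 8 + 3 + 1 = 20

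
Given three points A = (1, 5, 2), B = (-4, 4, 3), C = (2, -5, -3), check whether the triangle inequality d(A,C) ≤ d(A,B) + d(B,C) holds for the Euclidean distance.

d(A,B) = √(5² + 1² + 1²) = √27 ≈ 5.1962, d(B,C) = √(6² + 9² + 6²) = √153 ≈ 12.3693, d(A,C) = √(1² + 10² + 5²) = √126 ≈ 11.225.
d(A,C) ≈ 11.225 ≤ 5.1962 + 12.3693 = 17.5655. Triangle inequality is satisfied.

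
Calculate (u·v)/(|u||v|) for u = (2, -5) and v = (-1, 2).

With u = (2, -5), v = (-1, 2):
u·v = 2·(-1) + (-5)·2 = (-2) + (-10) = -12.
|u| = √(2² + (-5)²) = √29, |v| = √((-1)² + 2²) = √5, so |u||v| = √(29·5) = √145.
cos θ = (u·v)/(|u||v|) = -12/√145 ≈ -0.9965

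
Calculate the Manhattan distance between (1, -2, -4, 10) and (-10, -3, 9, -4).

Σ|x_i - y_i| = |1 - (-10)| + |-2 - (-3)| + |-4 - 9| + |10 - (-4)| = 11 + 1 + 13 + 14 = 39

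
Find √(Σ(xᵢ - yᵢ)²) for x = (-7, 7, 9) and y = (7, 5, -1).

√(Σ(x_i - y_i)²) = √((-7 - 7)² + (7 - 5)² + (9 - (-1))²)
= √((-14)² + 2² + 10²) = √(196 + 4 + 100) = √300 ≈ 17.3205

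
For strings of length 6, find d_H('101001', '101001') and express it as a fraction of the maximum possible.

Differing positions: none. Hamming distance = 0. The maximum possible Hamming distance for length-6 strings is 6, so d_H/6 = 0/6 = 0.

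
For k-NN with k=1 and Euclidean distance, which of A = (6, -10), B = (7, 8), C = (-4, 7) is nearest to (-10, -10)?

Distances: d(A) = 16, d(B) ≈ 24.7588, d(C) ≈ 18.0278. Nearest: A = (6, -10) with distance 16.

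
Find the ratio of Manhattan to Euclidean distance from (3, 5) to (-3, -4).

L1 = |3 - (-3)| + |5 - (-4)| = 6 + 9 = 15
L2 = √(6² + 9²) = √117 ≈ 10.8167
L1 ≥ L2 always (equality iff movement is along one axis); L1 > L2 here.
Ratio L1/L2 = 15/√117 ≈ 1.3868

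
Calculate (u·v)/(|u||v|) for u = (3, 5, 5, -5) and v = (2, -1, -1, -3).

With u = (3, 5, 5, -5), v = (2, -1, -1, -3):
u·v = 3·2 + 5·(-1) + 5·(-1) + (-5)·(-3) = 6 + (-5) + (-5) + 15 = 11.
|u| = √(3² + 5² + 5² + (-5)²) = √84, |v| = √(2² + (-1)² + (-1)² + (-3)²) = √15, so |u||v| = √(84·15) = √1260.
cos θ = (u·v)/(|u||v|) = 11/√1260 ≈ 0.3099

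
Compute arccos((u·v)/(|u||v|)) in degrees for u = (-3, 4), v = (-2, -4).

With u = (-3, 4), v = (-2, -4):
u·v = (-3)·(-2) + 4·(-4) = 6 + (-16) = -10.
|u| = √((-3)² + 4²) = √25, |v| = √((-2)² + (-4)²) = √20, so |u||v| = √(25·20) = √500.
cos θ = (u·v)/(|u||v|) = -10/√500 ≈ -0.447214
θ = arccos(-0.447214) ≈ 116.57°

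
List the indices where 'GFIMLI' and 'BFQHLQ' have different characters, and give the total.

Differing positions: 1, 3, 4, 6. Hamming distance = 4.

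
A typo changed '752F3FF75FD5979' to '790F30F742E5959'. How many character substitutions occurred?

Differing positions: 2, 3, 6, 9, 10, 11, 14. Hamming distance = 7.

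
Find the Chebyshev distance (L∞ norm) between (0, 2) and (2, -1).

max(|x_i - y_i|) = max(|0 - 2|, |2 - (-1)|) = max(2, 3) = 3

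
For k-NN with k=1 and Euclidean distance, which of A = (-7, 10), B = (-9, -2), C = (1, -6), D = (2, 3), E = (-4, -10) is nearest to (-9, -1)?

Distances: d(A) ≈ 11.1803, d(B) = 1, d(C) ≈ 11.1803, d(D) ≈ 11.7047, d(E) ≈ 10.2956. Nearest: B = (-9, -2) with distance 1.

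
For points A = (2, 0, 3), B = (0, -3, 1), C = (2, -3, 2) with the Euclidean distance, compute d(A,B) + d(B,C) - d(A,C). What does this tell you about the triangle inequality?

d(A,B) = √(2² + 3² + 2²) = √17 ≈ 4.1231, d(B,C) = √(2² + 0² + 1²) = √5 ≈ 2.2361, d(A,C) = √(0² + 3² + 1²) = √10 ≈ 3.1623.
d(A,B) + d(B,C) - d(A,C) = 4.1231 + 2.2361 - 3.1623 = 6.3592 - 3.1623 = 3.1969 (to 4 decimal places). This is ≥ 0, so the triangle inequality holds for these points.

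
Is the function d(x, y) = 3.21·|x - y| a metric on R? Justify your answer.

Yes. Since |x - y| is a metric on R and 3.21 > 0, the positive scalar multiple 3.21·|x - y| is also a metric: scaling by a positive constant preserves non-negativity, identity (d=0 ⟺ |x-y|=0 ⟺ x=y), symmetry, and the triangle inequality.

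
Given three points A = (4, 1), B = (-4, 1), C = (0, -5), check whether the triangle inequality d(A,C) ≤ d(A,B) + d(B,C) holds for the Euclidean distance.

d(A,B) = √(8² + 0²) = √64 = 8, d(B,C) = √(4² + 6²) = √52 ≈ 7.2111, d(A,C) = √(4² + 6²) = √52 ≈ 7.2111.
d(A,C) ≈ 7.2111 ≤ 8 + 7.2111 = 15.2111. Triangle inequality is satisfied.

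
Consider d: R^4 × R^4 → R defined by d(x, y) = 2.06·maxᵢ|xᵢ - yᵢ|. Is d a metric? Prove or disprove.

Yes. The L∞ (Chebyshev) norm induces a metric on R^4, and multiplying a metric by a positive constant 2.06 > 0 preserves all four axioms: non-negativity (2.06·||x-y|| ≥ 0), identity (2.06·||x-y|| = 0 ⟺ ||x-y|| = 0 ⟺ x = y), symmetry (||x-y|| = ||y-x||), and the triangle inequality (2.06·||x-z|| ≤ 2.06·||x-y|| + 2.06·||y-z||). So d is a metric.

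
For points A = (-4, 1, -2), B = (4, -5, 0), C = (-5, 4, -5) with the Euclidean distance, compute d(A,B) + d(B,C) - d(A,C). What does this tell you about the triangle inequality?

d(A,B) = √(8² + 6² + 2²) = √104 ≈ 10.198, d(B,C) = √(9² + 9² + 5²) = √187 ≈ 13.6748, d(A,C) = √(1² + 3² + 3²) = √19 ≈ 4.3589.
d(A,B) + d(B,C) - d(A,C) = 10.198 + 13.6748 - 4.3589 = 23.8728 - 4.3589 = 19.5139 (to 4 decimal places). This is ≥ 0, so the triangle inequality holds for these points.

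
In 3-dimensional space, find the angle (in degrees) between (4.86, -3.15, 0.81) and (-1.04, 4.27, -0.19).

With u = (4.86, -3.15, 0.81), v = (-1.04, 4.27, -0.19):
u·v = 4.86·(-1.04) + (-3.15)·4.27 + 0.81·(-0.19) = (-5.0544) + (-13.4505) + (-0.1539) = -18.6588.
|u| = √(4.86² + (-3.15)² + 0.81²) = √(23.6196 + 9.9225 + 0.6561) = √34.1982, |v| = √((-1.04)² + 4.27² + (-0.19)²) = √(1.0816 + 18.2329 + 0.0361) = √19.3506.
cos θ = (u·v)/(|u||v|) = -18.6588/(√34.1982·√19.3506) ≈ -0.725329
θ = arccos(-0.725329) ≈ 136.5°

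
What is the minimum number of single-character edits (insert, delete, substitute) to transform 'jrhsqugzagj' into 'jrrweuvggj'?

Let D[i][j] be the edit distance between the first i characters of 'jrhsqugzagj' and the first j characters of 'jrrweuvggj', with D[i][0] = i, D[0][j] = j, and D[i][j] = D[i-1][j-1] if the characters match, else 1 + min(D[i-1][j], D[i][j-1], D[i-1][j-1]). Filling the table (rows: prefixes of 'jrhsqugzagj', columns: prefixes of 'jrrweuvggj'):
     ε  j  r  r  w  e  u  v  g  g  j
  ε  0  1  2  3  4  5  6  7  8  9 10
  j  1  0  1  2  3  4  5  6  7  8  9
  r  2  1  0  1  2  3  4  5  6  7  8
  h  3  2  1  1  2  3  4  5  6  7  8
  s  4  3  2  2  2  3  4  5  6  7  8
  q  5  4  3  3  3  3  4  5  6  7  8
  u  6  5  4  4  4  4  3  4  5  6  7
  g  7  6  5  5  5  5  4  4  4  5  6
  z  8  7  6  6  6  6  5  5  5  5  6
  a  9  8  7  7  7  7  6  6  6  6  6
  g 10  9  8  8  8  8  7  7  6  6  7
  j 11 10  9  9  9  9  8  8  7  7  6
The bottom-right entry gives D[11][10] = 6, so no sequence of fewer than 6 edits works. Backtracking through the table gives one optimal edit sequence (6 edits):
  jrhsqugzagj → jrrsqugzagj (sub h→r @3)
  jrrsqugzagj → jrrwqugzagj (sub s→w @4)
  jrrwqugzagj → jrrweugzagj (sub q→e @5)
  jrrweugzagj → jrrweuzagj (del g @7)
  jrrweuzagj → jrrweuvagj (sub z→v @7)
  jrrweuvagj → jrrweuvggj (sub a→g @8)
Edit distance = 6.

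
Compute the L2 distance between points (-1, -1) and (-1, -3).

(Σ|x_i - y_i|^2)^(1/2) = (|-1 - (-1)|^2 + |-1 - (-3)|^2)^(1/2)
= (0^2 + 2^2)^(1/2) = (0 + 4)^(1/2) = (4)^(1/2) = 2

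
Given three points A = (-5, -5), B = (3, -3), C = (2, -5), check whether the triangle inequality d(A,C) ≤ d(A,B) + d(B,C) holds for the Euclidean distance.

d(A,B) = √(8² + 2²) = √68 ≈ 8.2462, d(B,C) = √(1² + 2²) = √5 ≈ 2.2361, d(A,C) = √(7² + 0²) = √49 = 7.
d(A,C) = 7 ≤ 8.2462 + 2.2361 = 10.4823. Triangle inequality is satisfied.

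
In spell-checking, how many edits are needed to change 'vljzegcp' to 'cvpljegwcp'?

Let D[i][j] be the edit distance between the first i characters of 'vljzegcp' and the first j characters of 'cvpljegwcp', with D[i][0] = i, D[0][j] = j, and D[i][j] = D[i-1][j-1] if the characters match, else 1 + min(D[i-1][j], D[i][j-1], D[i-1][j-1]). Filling the table (rows: prefixes of 'vljzegcp', columns: prefixes of 'cvpljegwcp'):
     ε  c  v  p  l  j  e  g  w  c  p
  ε  0  1  2  3  4  5  6  7  8  9 10
  v  1  1  1  2  3  4  5  6  7  8  9
  l  2  2  2  2  2  3  4  5  6  7  8
  j  3  3  3  3  3  2  3  4  5  6  7
  z  4  4  4  4  4  3  3  4  5  6  7
  e  5  5  5  5  5  4  3  4  5  6  7
  g  6  6  6  6  6  5  4  3  4  5  6
  c  7  6  7  7  7  6  5  4  4  4  5
  p  8  7  7  7  8  7  6  5  5  5  4
The bottom-right entry gives D[8][10] = 4, so no sequence of fewer than 4 edits works. Backtracking through the table gives one optimal edit sequence (4 edits):
  vljzegcp → cvljzegcp (ins c @1)
  cvljzegcp → cvpljzegcp (ins p @3)
  cvpljzegcp → cvpljegcp (del z @6)
  cvpljegcp → cvpljegwcp (ins w @8)
Edit distance = 4.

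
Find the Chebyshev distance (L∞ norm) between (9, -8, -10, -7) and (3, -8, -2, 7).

max(|x_i - y_i|) = max(|9 - 3|, |-8 - (-8)|, |-10 - (-2)|, |-7 - 7|) = max(6, 0, 8, 14) = 14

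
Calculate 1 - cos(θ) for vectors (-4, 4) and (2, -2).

With u = (-4, 4), v = (2, -2):
u·v = (-4)·2 + 4·(-2) = (-8) + (-8) = -16.
|u| = √((-4)² + 4²) = √32, |v| = √(2² + (-2)²) = √8, so |u||v| = √(32·8) = √256 = 16.
cos θ = (u·v)/(|u||v|) = -16/16 = -1
Cosine distance = 1 - cos θ = 1 - (-1) = 2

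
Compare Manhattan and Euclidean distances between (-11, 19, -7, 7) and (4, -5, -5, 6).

L1 = |-11 - 4| + |19 - (-5)| + |-7 - (-5)| + |7 - 6| = 15 + 24 + 2 + 1 = 42
L2 = √(15² + 24² + 2² + 1²) = √806 ≈ 28.3901
L1 ≥ L2 always (equality iff movement is along one axis); L1 > L2 here.
Ratio L1/L2 = 42/√806 ≈ 1.4794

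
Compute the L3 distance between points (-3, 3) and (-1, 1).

(Σ|x_i - y_i|^3)^(1/3) = (|-3 - (-1)|^3 + |3 - 1|^3)^(1/3)
= (2^3 + 2^3)^(1/3) = (8 + 8)^(1/3) = (16)^(1/3) ≈ 2.5198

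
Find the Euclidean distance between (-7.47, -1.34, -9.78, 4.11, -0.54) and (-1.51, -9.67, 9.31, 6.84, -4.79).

√(Σ(x_i - y_i)²) = √((-7.47 - (-1.51))² + (-1.34 - (-9.67))² + (-9.78 - 9.31)² + (4.11 - 6.84)² + (-0.54 - (-4.79))²)
= √((-5.96)² + 8.33² + (-19.09)² + (-2.73)² + 4.25²) = √(35.5216 + 69.3889 + 364.4281 + 7.4529 + 18.0625) = √494.854 ≈ 22.2453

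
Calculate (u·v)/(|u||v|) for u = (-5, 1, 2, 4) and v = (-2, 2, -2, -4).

With u = (-5, 1, 2, 4), v = (-2, 2, -2, -4):
u·v = (-5)·(-2) + 1·2 + 2·(-2) + 4·(-4) = 10 + 2 + (-4) + (-16) = -8.
|u| = √((-5)² + 1² + 2² + 4²) = √46, |v| = √((-2)² + 2² + (-2)² + (-4)²) = √28, so |u||v| = √(46·28) = √1288.
cos θ = (u·v)/(|u||v|) = -8/√1288 ≈ -0.2229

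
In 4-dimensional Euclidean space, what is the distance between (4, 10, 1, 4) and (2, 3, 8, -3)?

√(Σ(x_i - y_i)²) = √((4 - 2)² + (10 - 3)² + (1 - 8)² + (4 - (-3))²)
= √(2² + 7² + (-7)² + 7²) = √(4 + 49 + 49 + 49) = √151 ≈ 12.2882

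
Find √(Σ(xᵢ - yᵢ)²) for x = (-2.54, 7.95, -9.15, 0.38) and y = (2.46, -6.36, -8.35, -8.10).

√(Σ(x_i - y_i)²) = √((-2.54 - 2.46)² + (7.95 - (-6.36))² + (-9.15 - (-8.35))² + (0.38 - (-8.1))²)
= √((-5)² + 14.31² + (-0.8)² + 8.48²) = √(25 + 204.7761 + 0.64 + 71.9104) = √302.3265 ≈ 17.3875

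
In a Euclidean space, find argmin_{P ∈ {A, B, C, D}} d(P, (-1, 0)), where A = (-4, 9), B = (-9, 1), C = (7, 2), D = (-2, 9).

Distances: d(A) ≈ 9.4868, d(B) ≈ 8.0623, d(C) ≈ 8.2462, d(D) ≈ 9.0554. Nearest: B = (-9, 1) with distance 8.0623.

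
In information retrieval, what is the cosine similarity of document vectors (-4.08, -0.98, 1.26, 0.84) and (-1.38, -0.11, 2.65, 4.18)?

With u = (-4.08, -0.98, 1.26, 0.84), v = (-1.38, -0.11, 2.65, 4.18):
u·v = (-4.08)·(-1.38) + (-0.98)·(-0.11) + 1.26·2.65 + 0.84·4.18 = 5.6304 + 0.1078 + 3.339 + 3.5112 = 12.5884.
|u| = √((-4.08)² + (-0.98)² + 1.26² + 0.84²) = √(16.6464 + 0.9604 + 1.5876 + 0.7056) = √19.9, |v| = √((-1.38)² + (-0.11)² + 2.65² + 4.18²) = √(1.9044 + 0.0121 + 7.0225 + 17.4724) = √26.4114.
cos θ = (u·v)/(|u||v|) = 12.5884/(√19.9·√26.4114) ≈ 0.5491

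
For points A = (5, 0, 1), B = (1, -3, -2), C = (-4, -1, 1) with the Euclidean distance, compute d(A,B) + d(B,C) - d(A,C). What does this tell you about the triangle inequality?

d(A,B) = √(4² + 3² + 3²) = √34 ≈ 5.831, d(B,C) = √(5² + 2² + 3²) = √38 ≈ 6.1644, d(A,C) = √(9² + 1² + 0²) = √82 ≈ 9.0554.
d(A,B) + d(B,C) - d(A,C) = 5.831 + 6.1644 - 9.0554 = 11.9954 - 9.0554 = 2.94 (to 4 decimal places). This is ≥ 0, so the triangle inequality holds for these points.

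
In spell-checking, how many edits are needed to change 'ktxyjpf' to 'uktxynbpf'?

Let D[i][j] be the edit distance between the first i characters of 'ktxyjpf' and the first j characters of 'uktxynbpf', with D[i][0] = i, D[0][j] = j, and D[i][j] = D[i-1][j-1] if the characters match, else 1 + min(D[i-1][j], D[i][j-1], D[i-1][j-1]). Filling the table (rows: prefixes of 'ktxyjpf', columns: prefixes of 'uktxynbpf'):
     ε  u  k  t  x  y  n  b  p  f
  ε  0  1  2  3  4  5  6  7  8  9
  k  1  1  1  2  3  4  5  6  7  8
  t  2  2  2  1  2  3  4  5  6  7
  x  3  3  3  2  1  2  3  4  5  6
  y  4  4  4  3  2  1  2  3  4  5
  j  5  5  5  4  3  2  2  3  4  5
  p  6  6  6  5  4  3  3  3  3  4
  f  7  7  7  6  5  4  4  4  4  3
The bottom-right entry gives D[7][9] = 3, so no sequence of fewer than 3 edits works. Backtracking through the table gives one optimal edit sequence (3 edits):
  ktxyjpf → uktxyjpf (ins u @1)
  uktxyjpf → uktxynjpf (ins n @6)
  uktxynjpf → uktxynbpf (sub j→b @7)
Edit distance = 3.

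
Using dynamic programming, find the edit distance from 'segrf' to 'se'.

Let D[i][j] be the edit distance between the first i characters of 'segrf' and the first j characters of 'se', with D[i][0] = i, D[0][j] = j, and D[i][j] = D[i-1][j-1] if the characters match, else 1 + min(D[i-1][j], D[i][j-1], D[i-1][j-1]). Filling the table (rows: prefixes of 'segrf', columns: prefixes of 'se'):
     ε  s  e
  ε  0  1  2
  s  1  0  1
  e  2  1  0
  g  3  2  1
  r  4  3  2
  f  5  4  3
The bottom-right entry gives D[5][2] = 3, so no sequence of fewer than 3 edits works. Backtracking through the table gives one optimal edit sequence (3 edits):
  segrf → serf (del g @3)
  serf → sef (del r @3)
  sef → se (del f @3)
Edit distance = 3.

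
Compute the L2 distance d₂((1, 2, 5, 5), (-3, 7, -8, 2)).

√(Σ(x_i - y_i)²) = √((1 - (-3))² + (2 - 7)² + (5 - (-8))² + (5 - 2)²)
= √(4² + (-5)² + 13² + 3²) = √(16 + 25 + 169 + 9) = √219 ≈ 14.7986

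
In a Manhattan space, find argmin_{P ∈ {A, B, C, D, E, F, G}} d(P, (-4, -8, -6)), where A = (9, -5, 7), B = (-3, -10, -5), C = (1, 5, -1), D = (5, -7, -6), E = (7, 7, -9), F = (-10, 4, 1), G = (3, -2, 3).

Distances: d(A) = 29, d(B) = 4, d(C) = 23, d(D) = 10, d(E) = 29, d(F) = 25, d(G) = 22. Nearest: B = (-3, -10, -5) with distance 4.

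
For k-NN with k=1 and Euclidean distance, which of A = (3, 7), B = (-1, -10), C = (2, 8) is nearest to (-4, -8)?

Distances: d(A) ≈ 16.5529, d(B) ≈ 3.6056, d(C) ≈ 17.088. Nearest: B = (-1, -10) with distance 3.6056.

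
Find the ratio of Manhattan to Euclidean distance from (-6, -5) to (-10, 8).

L1 = |-6 - (-10)| + |-5 - 8| = 4 + 13 = 17
L2 = √(4² + 13²) = √185 ≈ 13.6015
L1 ≥ L2 always (equality iff movement is along one axis); L1 > L2 here.
Ratio L1/L2 = 17/√185 ≈ 1.2499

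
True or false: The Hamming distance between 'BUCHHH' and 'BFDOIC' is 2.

Differing positions: 2, 3, 4, 5, 6. Hamming distance = 5, so the claim that d_H = 2 is false.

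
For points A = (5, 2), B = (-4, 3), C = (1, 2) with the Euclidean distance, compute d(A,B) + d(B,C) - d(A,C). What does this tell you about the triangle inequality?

d(A,B) = √(9² + 1²) = √82 ≈ 9.0554, d(B,C) = √(5² + 1²) = √26 ≈ 5.099, d(A,C) = √(4² + 0²) = √16 = 4.
d(A,B) + d(B,C) - d(A,C) = 9.0554 + 5.099 - 4 = 14.1544 - 4 = 10.1544 (to 4 decimal places). This is ≥ 0, so the triangle inequality holds for these points.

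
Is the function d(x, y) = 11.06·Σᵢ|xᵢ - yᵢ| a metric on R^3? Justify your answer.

Yes. The L1 (Manhattan) norm induces a metric on R^3, and multiplying a metric by a positive constant 11.06 > 0 preserves all four axioms: non-negativity (11.06·||x-y|| ≥ 0), identity (11.06·||x-y|| = 0 ⟺ ||x-y|| = 0 ⟺ x = y), symmetry (||x-y|| = ||y-x||), and the triangle inequality (11.06·||x-z|| ≤ 11.06·||x-y|| + 11.06·||y-z||). So d is a metric.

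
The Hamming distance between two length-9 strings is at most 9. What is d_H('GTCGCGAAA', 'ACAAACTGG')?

Differing positions: 1, 2, 3, 4, 5, 6, 7, 8, 9. Hamming distance = 9. The maximum possible Hamming distance for length-9 strings is 9, so d_H/9 = 9/9 = 1.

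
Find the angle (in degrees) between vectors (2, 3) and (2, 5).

With u = (2, 3), v = (2, 5):
u·v = 2·2 + 3·5 = 4 + 15 = 19.
|u| = √(2² + 3²) = √13, |v| = √(2² + 5²) = √29, so |u||v| = √(13·29) = √377.
cos θ = (u·v)/(|u||v|) = 19/√377 ≈ 0.97855
θ = arccos(0.97855) ≈ 11.89°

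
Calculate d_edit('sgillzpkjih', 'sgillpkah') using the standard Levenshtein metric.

Let D[i][j] be the edit distance between the first i characters of 'sgillzpkjih' and the first j characters of 'sgillpkah', with D[i][0] = i, D[0][j] = j, and D[i][j] = D[i-1][j-1] if the characters match, else 1 + min(D[i-1][j], D[i][j-1], D[i-1][j-1]). Filling the table (rows: prefixes of 'sgillzpkjih', columns: prefixes of 'sgillpkah'):
     ε  s  g  i  l  l  p  k  a  h
  ε  0  1  2  3  4  5  6  7  8  9
  s  1  0  1  2  3  4  5  6  7  8
  g  2  1  0  1  2  3  4  5  6  7
  i  3  2  1  0  1  2  3  4  5  6
  l  4  3  2  1  0  1  2  3  4  5
  l  5  4  3  2  1  0  1  2  3  4
  z  6  5  4  3  2  1  1  2  3  4
  p  7  6  5  4  3  2  1  2  3  4
  k  8  7  6  5  4  3  2  1  2  3
  j  9  8  7  6  5  4  3  2  2  3
  i 10  9  8  7  6  5  4  3  3  3
  h 11 10  9  8  7  6  5  4  4  3
The bottom-right entry gives D[11][9] = 3, so no sequence of fewer than 3 edits works. Backtracking through the table gives one optimal edit sequence (3 edits):
  sgillzpkjih → sgillpkjih (del z @6)
  sgillpkjih → sgillpkih (del j @8)
  sgillpkih → sgillpkah (sub i→a @8)
Edit distance = 3.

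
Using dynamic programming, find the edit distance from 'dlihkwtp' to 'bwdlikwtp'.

Let D[i][j] be the edit distance between the first i characters of 'dlihkwtp' and the first j characters of 'bwdlikwtp', with D[i][0] = i, D[0][j] = j, and D[i][j] = D[i-1][j-1] if the characters match, else 1 + min(D[i-1][j], D[i][j-1], D[i-1][j-1]). Filling the table (rows: prefixes of 'dlihkwtp', columns: prefixes of 'bwdlikwtp'):
     ε  b  w  d  l  i  k  w  t  p
  ε  0  1  2  3  4  5  6  7  8  9
  d  1  1  2  2  3  4  5  6  7  8
  l  2  2  2  3  2  3  4  5  6  7
  i  3  3  3  3  3  2  3  4  5  6
  h  4  4  4  4  4  3  3  4  5  6
  k  5  5  5  5  5  4  3  4  5  6
  w  6  6  5  6  6  5  4  3  4  5
  t  7  7  6  6  7  6  5  4  3  4
  p  8  8  7  7  7  7  6  5  4  3
The bottom-right entry gives D[8][9] = 3, so no sequence of fewer than 3 edits works. Backtracking through the table gives one optimal edit sequence (3 edits):
  dlihkwtp → bdlihkwtp (ins b @1)
  bdlihkwtp → bwdlihkwtp (ins w @2)
  bwdlihkwtp → bwdlikwtp (del h @6)
Edit distance = 3.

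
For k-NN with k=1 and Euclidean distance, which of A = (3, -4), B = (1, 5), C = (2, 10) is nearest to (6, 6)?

Distances: d(A) ≈ 10.4403, d(B) ≈ 5.099, d(C) ≈ 5.6569. Nearest: B = (1, 5) with distance 5.099.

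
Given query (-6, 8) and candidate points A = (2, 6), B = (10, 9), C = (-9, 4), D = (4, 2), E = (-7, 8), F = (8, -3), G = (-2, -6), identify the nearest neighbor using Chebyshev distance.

Distances: d(A) = 8, d(B) = 16, d(C) = 4, d(D) = 10, d(E) = 1, d(F) = 14, d(G) = 14. Nearest: E = (-7, 8) with distance 1.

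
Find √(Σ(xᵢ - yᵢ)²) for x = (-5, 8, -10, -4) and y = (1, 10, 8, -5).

√(Σ(x_i - y_i)²) = √((-5 - 1)² + (8 - 10)² + (-10 - 8)² + (-4 - (-5))²)
= √((-6)² + (-2)² + (-18)² + 1²) = √(36 + 4 + 324 + 1) = √365 ≈ 19.105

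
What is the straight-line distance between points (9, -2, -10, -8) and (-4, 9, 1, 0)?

√(Σ(x_i - y_i)²) = √((9 - (-4))² + (-2 - 9)² + (-10 - 1)² + (-8 - 0)²)
= √(13² + (-11)² + (-11)² + (-8)²) = √(169 + 121 + 121 + 64) = √475 ≈ 21.7945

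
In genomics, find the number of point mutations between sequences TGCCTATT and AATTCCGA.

Differing positions: 1, 2, 3, 4, 5, 6, 7, 8. Hamming distance = 8.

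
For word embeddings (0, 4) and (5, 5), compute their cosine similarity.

With u = (0, 4), v = (5, 5):
u·v = 0·5 + 4·5 = 0 + 20 = 20.
|u| = √(0² + 4²) = √16, |v| = √(5² + 5²) = √50, so |u||v| = √(16·50) = √800.
cos θ = (u·v)/(|u||v|) = 20/√800 ≈ 0.7071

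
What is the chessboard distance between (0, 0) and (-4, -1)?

max(|x_i - y_i|) = max(|0 - (-4)|, |0 - (-1)|) = max(4, 1) = 4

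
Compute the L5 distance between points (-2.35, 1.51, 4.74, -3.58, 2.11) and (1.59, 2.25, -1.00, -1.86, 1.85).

(Σ|x_i - y_i|^5)^(1/5) = (|-2.35 - 1.59|^5 + |1.51 - 2.25|^5 + |4.74 - (-1)|^5 + |-3.58 - (-1.86)|^5 + |2.11 - 1.85|^5)^(1/5)
= (3.94^5 + 0.74^5 + 5.74^5 + 1.72^5 + 0.26^5)^(1/5) ≈ (949.4697 + 0.2219 + 6231.0245 + 15.0537 + 0.0012)^(1/5) = (7195.771)^(1/5) ≈ 5.9077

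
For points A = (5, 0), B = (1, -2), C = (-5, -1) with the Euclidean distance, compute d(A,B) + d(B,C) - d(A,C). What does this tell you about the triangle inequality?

d(A,B) = √(4² + 2²) = √20 ≈ 4.4721, d(B,C) = √(6² + 1²) = √37 ≈ 6.0828, d(A,C) = √(10² + 1²) = √101 ≈ 10.0499.
d(A,B) + d(B,C) - d(A,C) = 4.4721 + 6.0828 - 10.0499 = 10.5549 - 10.0499 = 0.505 (to 4 decimal places). This is ≥ 0, so the triangle inequality holds for these points.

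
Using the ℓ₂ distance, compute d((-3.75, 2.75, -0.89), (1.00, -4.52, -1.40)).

(Σ|x_i - y_i|^2)^(1/2) = (|-3.75 - 1|^2 + |2.75 - (-4.52)|^2 + |-0.89 - (-1.4)|^2)^(1/2)
= (4.75^2 + 7.27^2 + 0.51^2)^(1/2) = (22.5625 + 52.8529 + 0.2601)^(1/2) = (75.6755)^(1/2) ≈ 8.6992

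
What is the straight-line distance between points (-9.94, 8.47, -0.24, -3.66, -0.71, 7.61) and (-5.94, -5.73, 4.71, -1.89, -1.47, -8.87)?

√(Σ(x_i - y_i)²) = √((-9.94 - (-5.94))² + (8.47 - (-5.73))² + (-0.24 - 4.71)² + (-3.66 - (-1.89))² + (-0.71 - (-1.47))² + (7.61 - (-8.87))²)
= √((-4)² + 14.2² + (-4.95)² + (-1.77)² + 0.76² + 16.48²) = √(16 + 201.64 + 24.5025 + 3.1329 + 0.5776 + 271.5904) = √517.4434 ≈ 22.7474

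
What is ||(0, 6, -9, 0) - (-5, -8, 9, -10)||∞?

max(|x_i - y_i|) = max(|0 - (-5)|, |6 - (-8)|, |-9 - 9|, |0 - (-10)|) = max(5, 14, 18, 10) = 18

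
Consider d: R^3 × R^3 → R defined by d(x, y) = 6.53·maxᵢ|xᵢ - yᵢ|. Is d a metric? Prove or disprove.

Yes. The L∞ (Chebyshev) norm induces a metric on R^3, and multiplying a metric by a positive constant 6.53 > 0 preserves all four axioms: non-negativity (6.53·||x-y|| ≥ 0), identity (6.53·||x-y|| = 0 ⟺ ||x-y|| = 0 ⟺ x = y), symmetry (||x-y|| = ||y-x||), and the triangle inequality (6.53·||x-z|| ≤ 6.53·||x-y|| + 6.53·||y-z||). So d is a metric.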